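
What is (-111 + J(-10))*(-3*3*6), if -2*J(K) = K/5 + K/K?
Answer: 5967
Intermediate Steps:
J(K) = -½ - K/10 (J(K) = -(K/5 + K/K)/2 = -(K*(⅕) + 1)/2 = -(K/5 + 1)/2 = -(1 + K/5)/2 = -½ - K/10)
(-111 + J(-10))*(-3*3*6) = (-111 + (-½ - ⅒*(-10)))*(-3*3*6) = (-111 + (-½ + 1))*(-9*6) = (-111 + ½)*(-54) = -221/2*(-54) = 5967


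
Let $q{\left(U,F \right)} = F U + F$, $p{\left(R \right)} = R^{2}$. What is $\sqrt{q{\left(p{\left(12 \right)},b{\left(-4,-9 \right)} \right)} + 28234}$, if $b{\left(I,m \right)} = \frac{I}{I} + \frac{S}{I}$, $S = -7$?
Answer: $\frac{\sqrt{114531}}{2} \approx 169.21$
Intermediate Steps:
$b{\left(I,m \right)} = 1 - \frac{7}{I}$ ($b{\left(I,m \right)} = \frac{I}{I} - \frac{7}{I} = 1 - \frac{7}{I}$)
$q{\left(U,F \right)} = F + F U$
$\sqrt{q{\left(p{\left(12 \right)},b{\left(-4,-9 \right)} \right)} + 28234} = \sqrt{\frac{-7 - 4}{-4} \left(1 + 12^{2}\right) + 28234} = \sqrt{\left(- \frac{1}{4}\right) \left(-11\right) \left(1 + 144\right) + 28234} = \sqrt{\frac{11}{4} \cdot 145 + 28234} = \sqrt{\frac{1595}{4} + 28234} = \sqrt{\frac{114531}{4}} = \frac{\sqrt{114531}}{2}$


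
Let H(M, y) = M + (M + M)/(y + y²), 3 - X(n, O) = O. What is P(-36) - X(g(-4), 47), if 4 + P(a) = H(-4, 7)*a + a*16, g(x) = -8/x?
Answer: -2708/7 ≈ -386.86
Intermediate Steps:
X(n, O) = 3 - O
H(M, y) = M + 2*M/(y + y²) (H(M, y) = M + (2*M)/(y + y²) = M + 2*M/(y + y²))
P(a) = -4 + 83*a/7 (P(a) = -4 + ((-4*(2 + 7 + 7²)/(7*(1 + 7)))*a + a*16) = -4 + ((-4*⅐*(2 + 7 + 49)/8)*a + 16*a) = -4 + ((-4*⅐*⅛*58)*a + 16*a) = -4 + (-29*a/7 + 16*a) = -4 + 83*a/7)
P(-36) - X(g(-4), 47) = (-4 + (83/7)*(-36)) - (3 - 1*47) = (-4 - 2988/7) - (3 - 47) = -3016/7 - 1*(-44) = -3016/7 + 44 = -2708/7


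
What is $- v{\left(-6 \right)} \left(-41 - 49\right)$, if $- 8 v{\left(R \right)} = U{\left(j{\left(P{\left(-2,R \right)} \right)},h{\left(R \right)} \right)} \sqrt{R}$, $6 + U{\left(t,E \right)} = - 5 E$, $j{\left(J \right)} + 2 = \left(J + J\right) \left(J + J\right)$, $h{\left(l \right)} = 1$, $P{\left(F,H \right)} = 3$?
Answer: $\frac{495 i \sqrt{6}}{4} \approx 303.12 i$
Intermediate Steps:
$j{\left(J \right)} = -2 + 4 J^{2}$ ($j{\left(J \right)} = -2 + \left(J + J\right) \left(J + J\right) = -2 + 2 J 2 J = -2 + 4 J^{2}$)
$U{\left(t,E \right)} = -6 - 5 E$
$v{\left(R \right)} = \frac{11 \sqrt{R}}{8}$ ($v{\left(R \right)} = - \frac{\left(-6 - 5\right) \sqrt{R}}{8} = - \frac{\left(-11\right) \sqrt{R}}{8} = \frac{11 \sqrt{R}}{8}$)
$- v{\left(-6 \right)} \left(-41 - 49\right) = - \frac{11 \sqrt{-6}}{8} \left(-41 - 49\right) = - \frac{11 i \sqrt{6}}{8} \left(-90\right) = - \frac{\left(-495\right) i \sqrt{6}}{4} = \frac{495 i \sqrt{6}}{4}$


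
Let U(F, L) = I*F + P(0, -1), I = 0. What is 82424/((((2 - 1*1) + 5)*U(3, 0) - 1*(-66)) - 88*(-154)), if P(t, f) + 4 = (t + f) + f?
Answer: 41212/6791 ≈ 6.0686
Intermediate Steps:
P(t, f) = -4 + t + 2*f (P(t, f) = -4 + ((t + f) + f) = -4 + ((f + t) + f) = -4 + (t + 2*f) = -4 + t + 2*f)
U(F, L) = -6 (U(F, L) = 0*F + (-4 + 0 + 2*(-1)) = 0 + (-4 + 0 - 2) = 0 - 6 = -6)
82424/((((2 - 1*1) + 5)*U(3, 0) - 1*(-66)) - 88*(-154)) = 82424/((((2 - 1*1) + 5)*(-6) - 1*(-66)) - 88*(-154)) = 82424/((((2 - 1) + 5)*(-6) + 66) + 13552) = 82424/(((1 + 5)*(-6) + 66) + 13552) = 82424/((6*(-6) + 66) + 13552) = 82424/((-36 + 66) + 13552) = 82424/(30 + 13552) = 82424/13582 = 82424*(1/13582) = 41212/6791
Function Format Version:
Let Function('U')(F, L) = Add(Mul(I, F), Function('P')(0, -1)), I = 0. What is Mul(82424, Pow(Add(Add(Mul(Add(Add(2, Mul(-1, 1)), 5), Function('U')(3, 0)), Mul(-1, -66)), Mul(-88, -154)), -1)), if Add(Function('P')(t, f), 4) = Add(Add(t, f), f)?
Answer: Rational(41212, 6791) ≈ 6.0686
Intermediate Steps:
Function('P')(t, f) = Add(-4, t, Mul(2, f)) (Function('P')(t, f) = Add(-4, Add(Add(t, f), f)) = Add(-4, Add(Add(f, t), f)) = Add(-4, Add(t, Mul(2, f))) = Add(-4, t, Mul(2, f)))
Function('U')(F, L) = -6 (Function('U')(F, L) = Add(Mul(0, F), Add(-4, 0, Mul(2, -1))) = Add(0, Add(-4, 0, -2)) = Add(0, -6) = -6)
Mul(82424, Pow(Add(Add(Mul(Add(Add(2, Mul(-1, 1)), 5), Function('U')(3, 0)), Mul(-1, -66)), Mul(-88, -154)), -1)) = Mul(82424, Pow(Add(Add(Mul(Add(Add(2, Mul(-1, 1)), 5), -6), Mul(-1, -66)), Mul(-88, -154)), -1)) = Mul(82424, Pow(Add(Add(Mul(Add(Add(2, -1), 5), -6), 66), 13552), -1)) = Mul(82424, Pow(Add(Add(Mul(Add(1, 5), -6), 66), 13552), -1)) = Mul(82424, Pow(Add(Add(Mul(6, -6), 66), 13552), -1)) = Mul(82424, Pow(Add(Add(-36, 66), 13552), -1)) = Mul(82424, Pow(Add(30, 13552), -1)) = Mul(82424, Pow(13582, -1)) = Mul(82424, Rational(1, 13582)) = Rational(41212, 6791)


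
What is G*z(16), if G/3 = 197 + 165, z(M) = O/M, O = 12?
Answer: 1629/2 ≈ 814.50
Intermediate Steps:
z(M) = 12/M
G = 1086 (G = 3*(197 + 165) = 3*362 = 1086)
G*z(16) = 1086*(12/16) = 1086*(12*(1/16)) = 1086*(¾) = 1629/2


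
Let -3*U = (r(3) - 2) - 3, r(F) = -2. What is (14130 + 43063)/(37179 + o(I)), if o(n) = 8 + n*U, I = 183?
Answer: 57193/37614 ≈ 1.5205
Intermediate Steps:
U = 7/3 (U = -((-2 - 2) - 3)/3 = -(-4 - 3)/3 = -⅓*(-7) = 7/3 ≈ 2.3333)
o(n) = 8 + 7*n/3 (o(n) = 8 + n*(7/3) = 8 + 7*n/3)
(14130 + 43063)/(37179 + o(I)) = (14130 + 43063)/(37179 + (8 + (7/3)*183)) = 57193/(37179 + (8 + 427)) = 57193/(37179 + 435) = 57193/37614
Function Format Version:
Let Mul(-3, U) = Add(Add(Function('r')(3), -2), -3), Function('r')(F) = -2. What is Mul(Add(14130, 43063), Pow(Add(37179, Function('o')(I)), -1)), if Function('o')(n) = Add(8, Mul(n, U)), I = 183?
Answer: Rational(57193, 37614) ≈ 1.5205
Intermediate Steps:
U = Rational(7, 3) (U = Mul(Rational(-1, 3), Add(Add(-2, -2), -3)) = Mul(Rational(-1, 3), Add(-4, -3)) = Mul(Rational(-1, 3), -7) = Rational(7, 3) ≈ 2.3333)
Function('o')(n) = Add(8, Mul(Rational(7, 3), n)) (Function('o')(n) = Add(8, Mul(n, Rational(7, 3))) = Add(8, Mul(Rational(7, 3), n)))
Mul(Add(14130, 43063), Pow(Add(37179, Function('o')(I)), -1)) = Mul(Add(14130, 43063), Pow(Add(37179, Add(8, Mul(Rational(7, 3), 183))), -1)) = Mul(57193, Pow(Add(37179, Add(8, 427)), -1)) = Mul(57193, Pow(Add(37179, 435), -1)) = Mul(57193, Pow(37614, -1)) = Mul(57193, Rational(1, 37614)) = Rational(57193, 37614)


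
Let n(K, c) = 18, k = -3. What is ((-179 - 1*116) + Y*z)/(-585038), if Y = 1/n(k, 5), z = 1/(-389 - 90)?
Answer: 2543491/5044197636 ≈ 0.00050424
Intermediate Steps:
z = -1/479 (z = 1/(-479) = -1/479 ≈ -0.0020877)
Y = 1/18 ≈ 0.055556
((-179 - 1*116) + Y*z)/(-585038) = ((-179 - 1*116) + (1/18)*(-1/479))/(-585038) = ((-179 - 116) - 1/8622)*(-1/585038) = (-295 - 1/8622)*(-1/585038) = -2543491/8622*(-1/585038) = 2543491/5044197636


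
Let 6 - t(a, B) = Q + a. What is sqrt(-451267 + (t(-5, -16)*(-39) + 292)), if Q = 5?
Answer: 11*I*sqrt(3729) ≈ 671.72*I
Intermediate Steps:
t(a, B) = 1 - a (t(a, B) = 6 - (5 + a) = 6 + (-5 - a) = 1 - a)
sqrt(-451267 + (t(-5, -16)*(-39) + 292)) = sqrt(-451267 + ((1 - 1*(-5))*(-39) + 292)) = sqrt(-451267 + ((1 + 5)*(-39) + 292)) = sqrt(-451267 + (6*(-39) + 292)) = sqrt(-451267 + (-234 + 292)) = sqrt(-451267 + 58) = sqrt(-451209) = 11*I*sqrt(3729)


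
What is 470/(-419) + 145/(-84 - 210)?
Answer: -198935/123186 ≈ -1.6149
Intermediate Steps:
470/(-419) + 145/(-84 - 210) = 470*(-1/419) + 145/(-294) = -470/419 + 145*(-1/294) = -470/419 - 145/294 = -198935/123186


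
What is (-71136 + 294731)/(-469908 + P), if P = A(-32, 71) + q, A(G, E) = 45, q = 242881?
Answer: -223595/226982 ≈ -0.98508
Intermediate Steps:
P = 242926 (P = 45 + 242881 = 242926)
(-71136 + 294731)/(-469908 + P) = (-71136 + 294731)/(-469908 + 242926) = 223595/(-226982) = 223595*(-1/226982) = -223595/226982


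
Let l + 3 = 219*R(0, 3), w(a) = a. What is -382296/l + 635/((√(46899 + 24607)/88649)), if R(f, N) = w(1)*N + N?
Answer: -127432/437 + 56292115*√71506/71506 ≈ 2.1022e+5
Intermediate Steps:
R(f, N) = 2*N (R(f, N) = 1*N + N = N + N = 2*N)
l = 1311 (l = -3 + 219*(2*3) = -3 + 219*6 = -3 + 1314 = 1311)
-382296/l + 635/((√(46899 + 24607)/88649)) = -382296/1311 + 635/((√(46899 + 24607)/88649)) = -382296*1/1311 + 635/((√71506*(1/88649))) = -127432/437 + 635/((√71506/88649)) = -127432/437 + 635*(88649*√71506/71506) = -127432/437 + 56292115*√71506/71506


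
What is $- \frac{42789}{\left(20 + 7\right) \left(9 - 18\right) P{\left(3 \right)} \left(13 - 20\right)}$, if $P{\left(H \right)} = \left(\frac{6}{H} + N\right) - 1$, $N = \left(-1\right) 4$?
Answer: $\frac{14263}{1701} \approx 8.3851$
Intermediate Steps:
$N = -4$
$P{\left(H \right)} = -5 + \frac{6}{H}$ ($P{\left(H \right)} = \left(\frac{6}{H} - 4\right) - 1 = \left(-4 + \frac{6}{H}\right) - 1 = -5 + \frac{6}{H}$)
$- \frac{42789}{\left(20 + 7\right) \left(9 - 18\right) P{\left(3 \right)} \left(13 - 20\right)} = - \frac{42789}{\left(20 + 7\right) \left(9 - 18\right) \left(-5 + \frac{6}{3}\right) \left(13 - 20\right)} = - \frac{42789}{27 \left(-9\right) \left(-5 + 6 \cdot \frac{1}{3}\right) \left(-7\right)} = - \frac{42789}{- 243 \left(-5 + 2\right) \left(-7\right)} = - \frac{42789}{\left(-243\right) \left(-3\right) \left(-7\right)} = - \frac{42789}{729 \left(-7\right)} = - \frac{42789}{-5103} = \left(-42789\right) \left(- \frac{1}{5103}\right) = \frac{14263}{1701}$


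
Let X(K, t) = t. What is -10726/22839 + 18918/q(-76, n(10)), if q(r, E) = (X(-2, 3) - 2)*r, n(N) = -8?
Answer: -216441689/867882 ≈ -249.39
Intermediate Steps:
q(r, E) = r (q(r, E) = (3 - 2)*r = 1*r = r)
-10726/22839 + 18918/q(-76, n(10)) = -10726/22839 + 18918/(-76) = -10726*1/22839 + 18918*(-1/76) = -10726/22839 - 9459/38 = -216441689/867882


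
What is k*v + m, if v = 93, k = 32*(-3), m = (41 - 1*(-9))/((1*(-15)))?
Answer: -26794/3 ≈ -8931.3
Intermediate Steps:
m = -10/3 (m = (41 + 9)/(-15) = 50*(-1/15) = -10/3 ≈ -3.3333)
k = -96
k*v + m = -96*93 - 10/3 = -8928 - 10/3 = -26794/3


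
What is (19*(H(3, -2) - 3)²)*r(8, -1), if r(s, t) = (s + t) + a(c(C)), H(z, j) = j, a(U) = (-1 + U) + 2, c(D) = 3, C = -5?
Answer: 5225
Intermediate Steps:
a(U) = 1 + U
r(s, t) = 4 + s + t (r(s, t) = (s + t) + (1 + 3) = (s + t) + 4 = 4 + s + t)
(19*(H(3, -2) - 3)²)*r(8, -1) = (19*(-2 - 3)²)*(4 + 8 - 1) = (19*(-5)²)*11 = (19*25)*11 = 475*11 = 5225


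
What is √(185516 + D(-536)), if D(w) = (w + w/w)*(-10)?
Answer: √190866 ≈ 436.88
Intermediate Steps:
D(w) = -10 - 10*w (D(w) = (w + 1)*(-10) = (1 + w)*(-10) = -10 - 10*w)
√(185516 + D(-536)) = √(185516 + (-10 - 10*(-536))) = √(185516 + (-10 + 5360)) = √(185516 + 5350) = √190866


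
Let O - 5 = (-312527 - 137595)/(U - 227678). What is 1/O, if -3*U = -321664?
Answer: 180685/1578608 ≈ 0.11446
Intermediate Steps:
U = 321664/3 (U = -1/3*(-321664) = 321664/3 ≈ 1.0722e+5)
O = 1578608/180685 (O = 5 + (-312527 - 137595)/(321664/3 - 227678) = 5 - 450122/(-361370/3) = 5 - 450122*(-3/361370) = 5 + 675183/180685 = 1578608/180685 ≈ 8.7368)
1/O = 1/(1578608/180685) = 180685/1578608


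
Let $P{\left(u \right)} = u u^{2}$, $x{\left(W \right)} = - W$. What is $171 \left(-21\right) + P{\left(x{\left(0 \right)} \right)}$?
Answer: $-3591$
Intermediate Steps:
$P{\left(u \right)} = u^{3}$
$171 \left(-21\right) + P{\left(x{\left(0 \right)} \right)} = 171 \left(-21\right) + \left(\left(-1\right) 0\right)^{3} = -3591 + 0^{3} = -3591 + 0 = -3591$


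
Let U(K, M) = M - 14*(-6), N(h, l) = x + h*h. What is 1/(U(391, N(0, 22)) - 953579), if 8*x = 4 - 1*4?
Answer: -1/953495 ≈ -1.0488e-6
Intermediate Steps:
x = 0 (x = (4 - 1*4)/8 = (4 - 4)/8 = (⅛)*0 = 0)
N(h, l) = h² (N(h, l) = 0 + h*h = 0 + h² = h²)
U(K, M) = 84 + M (U(K, M) = M + 84 = 84 + M)
1/(U(391, N(0, 22)) - 953579) = 1/((84 + 0²) - 953579) = 1/((84 + 0) - 953579) = 1/(84 - 953579) = 1/(-953495) = -1/953495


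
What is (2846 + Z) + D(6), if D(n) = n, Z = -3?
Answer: 2849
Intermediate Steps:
(2846 + Z) + D(6) = (2846 - 3) + 6 = 2843 + 6 = 2849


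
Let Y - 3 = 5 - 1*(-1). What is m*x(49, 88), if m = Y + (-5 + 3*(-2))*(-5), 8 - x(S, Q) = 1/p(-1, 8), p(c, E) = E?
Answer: 504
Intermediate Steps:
Y = 9 (Y = 3 + (5 - 1*(-1)) = 3 + (5 + 1) = 3 + 6 = 9)
x(S, Q) = 63/8 (x(S, Q) = 8 - 1/8 = 63/8)
m = 64 (m = 9 + (-5 + 3*(-2))*(-5) = 9 + (-5 - 6)*(-5) = 9 - 11*(-5) = 9 + 55 = 64)
m*x(49, 88) = 64*(63/8) = 504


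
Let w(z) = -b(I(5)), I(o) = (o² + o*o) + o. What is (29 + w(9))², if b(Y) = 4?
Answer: 625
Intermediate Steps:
I(o) = o + 2*o² (I(o) = (o² + o²) + o = 2*o² + o = o + 2*o²)
w(z) = -4 (w(z) = -1*4 = -4)
(29 + w(9))² = (29 - 4)² = 25² = 625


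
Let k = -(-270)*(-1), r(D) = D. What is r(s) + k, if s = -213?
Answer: -483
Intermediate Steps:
k = -270 (k = -18*15 = -270)
r(s) + k = -213 - 270 = -483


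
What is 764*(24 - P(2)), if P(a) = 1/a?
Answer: 17954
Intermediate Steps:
764*(24 - P(2)) = 764*(24 - 1/2) = 764*(24 - 1*½) = 764*(24 - ½) = 764*(47/2) = 17954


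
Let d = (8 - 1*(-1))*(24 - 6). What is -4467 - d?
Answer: -4629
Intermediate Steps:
d = 162 (d = (8 + 1)*18 = 9*18 = 162)
-4467 - d = -4467 - 1*162 = -4467 - 162 = -4629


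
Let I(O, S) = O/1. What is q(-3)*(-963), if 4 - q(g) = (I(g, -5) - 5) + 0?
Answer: -11556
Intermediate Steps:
I(O, S) = O (I(O, S) = O*1 = O)
q(g) = 9 - g (q(g) = 4 - ((g - 5) + 0) = 4 - ((-5 + g) + 0) = 4 - (-5 + g) = 4 + (5 - g) = 9 - g)
q(-3)*(-963) = (9 - 1*(-3))*(-963) = (9 + 3)*(-963) = 12*(-963) = -11556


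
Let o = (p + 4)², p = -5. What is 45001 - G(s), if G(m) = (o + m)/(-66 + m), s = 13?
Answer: 2385067/53 ≈ 45001.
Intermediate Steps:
o = 1 (o = (-5 + 4)² = (-1)² = 1)
G(m) = (1 + m)/(-66 + m)
45001 - G(s) = 45001 - (1 + 13)/(-66 + 13) = 45001 - 14/(-53) = 45001 - (-1)*14/53 = 45001 - 1*(-14/53) = 45001 + 14/53 = 2385067/53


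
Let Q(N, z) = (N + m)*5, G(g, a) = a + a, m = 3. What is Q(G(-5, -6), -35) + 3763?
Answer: 3718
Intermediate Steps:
G(g, a) = 2*a
Q(N, z) = 15 + 5*N (Q(N, z) = (N + 3)*5 = (3 + N)*5 = 15 + 5*N)
Q(G(-5, -6), -35) + 3763 = (15 + 5*(2*(-6))) + 3763 = (15 + 5*(-12)) + 3763 = (15 - 60) + 3763 = -45 + 3763 = 3718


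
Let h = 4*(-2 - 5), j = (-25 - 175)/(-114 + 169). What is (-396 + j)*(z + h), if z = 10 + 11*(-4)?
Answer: 272552/11 ≈ 24777.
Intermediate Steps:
j = -40/11 (j = -200/55 = -200*1/55 = -40/11 ≈ -3.6364)
h = -28 (h = 4*(-7) = -28)
z = -34 (z = 10 - 44 = -34)
(-396 + j)*(z + h) = (-396 - 40/11)*(-34 - 28) = -4396/11*(-62) = 272552/11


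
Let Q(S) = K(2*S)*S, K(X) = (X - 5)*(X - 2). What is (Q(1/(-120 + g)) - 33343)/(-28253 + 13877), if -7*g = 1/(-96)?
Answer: 17484015022288744193/7538300825191542744 ≈ 2.3194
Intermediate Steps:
K(X) = (-5 + X)*(-2 + X)
g = 1/672 (g = -1/7/(-96) = -1/7*(-1/96) = 1/672 ≈ 0.0014881)
Q(S) = S*(10 - 14*S + 4*S**2) (Q(S) = (10 + (2*S)**2 - 14*S)*S = (10 + 4*S**2 - 14*S)*S = (10 - 14*S + 4*S**2)*S = S*(10 - 14*S + 4*S**2))
(Q(1/(-120 + g)) - 33343)/(-28253 + 13877) = (2*(5 - 7/(-120 + 1/672) + 2*(1/(-120 + 1/672))**2)/(-120 + 1/672) - 33343)/(-28253 + 13877) = (2*(5 - 7/(-80639/672) + 2*(1/(-80639/672))**2)/(-80639/672) - 33343)/(-14376) = (2*(-672/80639)*(5 - 7*(-672/80639) + 2*(-672/80639)**2) - 33343)*(-1/14376) = (2*(-672/80639)*(5 + 4704/80639 + 2*(451584/6502648321)) - 33343)*(-1/14376) = (2*(-672/80639)*(5 + 4704/80639 + 903168/6502648321) - 33343)*(-1/14376) = (2*(-672/80639)*(32893470629/6502648321) - 33343)*(-1/14376) = (-44208824525376/524367057957119 - 33343)*(-1/14376) = -17484015022288744193/524367057957119*(-1/14376) = 17484015022288744193/7538300825191542744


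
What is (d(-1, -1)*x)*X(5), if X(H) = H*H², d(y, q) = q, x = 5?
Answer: -625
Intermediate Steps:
X(H) = H³
(d(-1, -1)*x)*X(5) = -1*5*5³ = -5*125 = -625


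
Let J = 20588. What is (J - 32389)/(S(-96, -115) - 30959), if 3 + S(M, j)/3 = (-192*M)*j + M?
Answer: 11801/6390296 ≈ 0.0018467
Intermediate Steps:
S(M, j) = -9 + 3*M - 576*M*j (S(M, j) = -9 + 3*((-192*M)*j + M) = -9 + 3*(-192*M*j + M) = -9 + 3*(M - 192*M*j) = -9 + (3*M - 576*M*j) = -9 + 3*M - 576*M*j)
(J - 32389)/(S(-96, -115) - 30959) = (20588 - 32389)/((-9 + 3*(-96) - 576*(-96)*(-115)) - 30959) = -11801/((-9 - 288 - 6359040) - 30959) = -11801/(-6359337 - 30959) = -11801/(-6390296) = -11801*(-1/6390296) = 11801/6390296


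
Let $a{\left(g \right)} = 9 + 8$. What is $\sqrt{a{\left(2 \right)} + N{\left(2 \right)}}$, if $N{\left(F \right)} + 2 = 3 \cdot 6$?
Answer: $\sqrt{33} \approx 5.7446$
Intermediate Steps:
$N{\left(F \right)} = 16$ ($N{\left(F \right)} = -2 + 3 \cdot 6 = -2 + 18 = 16$)
$a{\left(g \right)} = 17$
$\sqrt{a{\left(2 \right)} + N{\left(2 \right)}} = \sqrt{17 + 16} = \sqrt{33}$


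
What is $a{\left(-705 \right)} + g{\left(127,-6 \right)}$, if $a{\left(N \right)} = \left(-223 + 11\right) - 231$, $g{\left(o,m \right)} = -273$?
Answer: $-716$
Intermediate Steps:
$a{\left(N \right)} = -443$ ($a{\left(N \right)} = -212 - 231 = -443$)
$a{\left(-705 \right)} + g{\left(127,-6 \right)} = -443 - 273 = -716$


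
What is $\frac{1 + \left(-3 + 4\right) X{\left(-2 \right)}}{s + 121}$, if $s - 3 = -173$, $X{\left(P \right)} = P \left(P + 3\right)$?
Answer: $\frac{1}{49} \approx 0.020408$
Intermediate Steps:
$X{\left(P \right)} = P \left(3 + P\right)$
$s = -170$ ($s = 3 - 173 = -170$)
$\frac{1 + \left(-3 + 4\right) X{\left(-2 \right)}}{s + 121} = \frac{1 + \left(-3 + 4\right) \left(- 2 \left(3 - 2\right)\right)}{-170 + 121} = \frac{1 + 1 \left(\left(-2\right) 1\right)}{-49} = - \frac{1 + 1 \left(-2\right)}{49} = - \frac{1 - 2}{49} = \left(- \frac{1}{49}\right) \left(-1\right) = \frac{1}{49}$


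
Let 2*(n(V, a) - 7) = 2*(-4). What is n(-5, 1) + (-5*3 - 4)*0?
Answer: 3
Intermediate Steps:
n(V, a) = 3 (n(V, a) = 7 + (2*(-4))/2 = 7 + (1/2)*(-8) = 7 - 4 = 3)
n(-5, 1) + (-5*3 - 4)*0 = 3 + (-5*3 - 4)*0 = 3 + (-15 - 4)*0 = 3 - 19*0 = 3 + 0 = 3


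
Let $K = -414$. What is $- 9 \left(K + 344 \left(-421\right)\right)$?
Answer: $1307142$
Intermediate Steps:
$- 9 \left(K + 344 \left(-421\right)\right) = - 9 \left(-414 + 344 \left(-421\right)\right) = - 9 \left(-414 - 144824\right) = \left(-9\right) \left(-145238\right) = 1307142$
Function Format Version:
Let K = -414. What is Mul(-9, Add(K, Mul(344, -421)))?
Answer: 1307142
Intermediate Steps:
Mul(-9, Add(K, Mul(344, -421))) = Mul(-9, Add(-414, Mul(344, -421))) = Mul(-9, Add(-414, -144824)) = Mul(-9, -145238) = 1307142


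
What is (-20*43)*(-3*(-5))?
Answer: -12900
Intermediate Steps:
(-20*43)*(-3*(-5)) = -860*15 = -12900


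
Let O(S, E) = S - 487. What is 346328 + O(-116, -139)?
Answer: 345725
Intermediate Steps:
O(S, E) = -487 + S
346328 + O(-116, -139) = 346328 + (-487 - 116) = 346328 - 603 = 345725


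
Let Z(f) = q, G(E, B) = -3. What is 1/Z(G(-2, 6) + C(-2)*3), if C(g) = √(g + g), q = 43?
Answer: 1/43 ≈ 0.023256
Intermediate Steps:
C(g) = √2*√g (C(g) = √(2*g) = √2*√g)
Z(f) = 43
1/Z(G(-2, 6) + C(-2)*3) = 1/43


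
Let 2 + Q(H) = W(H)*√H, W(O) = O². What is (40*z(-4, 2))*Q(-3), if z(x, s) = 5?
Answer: -400 + 1800*I*√3 ≈ -400.0 + 3117.7*I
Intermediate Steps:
Q(H) = -2 + H^(5/2) (Q(H) = -2 + H²*√H = -2 + H^(5/2))
(40*z(-4, 2))*Q(-3) = (40*5)*(-2 + (-3)^(5/2)) = 200*(-2 + 9*I*√3) = -400 + 1800*I*√3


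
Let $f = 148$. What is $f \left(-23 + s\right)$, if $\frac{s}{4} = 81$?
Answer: $44548$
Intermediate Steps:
$s = 324$ ($s = 4 \cdot 81 = 324$)
$f \left(-23 + s\right) = 148 \left(-23 + 324\right) = 148 \cdot 301 = 44548$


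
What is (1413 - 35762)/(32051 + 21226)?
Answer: -4907/7611 ≈ -0.64472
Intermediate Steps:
(1413 - 35762)/(32051 + 21226) = -34349/53277 = -34349*1/53277 = -4907/7611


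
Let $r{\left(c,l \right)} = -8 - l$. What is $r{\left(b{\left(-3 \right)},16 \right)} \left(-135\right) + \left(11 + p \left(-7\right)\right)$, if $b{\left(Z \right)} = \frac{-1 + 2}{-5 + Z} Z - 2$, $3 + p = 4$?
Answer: $3244$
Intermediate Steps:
$p = 1$ ($p = -3 + 4 = 1$)
$b{\left(Z \right)} = -2 + \frac{Z}{-5 + Z}$ ($b{\left(Z \right)} = 1 \frac{1}{-5 + Z} Z - 2 = \frac{Z}{-5 + Z} - 2 = -2 + \frac{Z}{-5 + Z}$)
$r{\left(b{\left(-3 \right)},16 \right)} \left(-135\right) + \left(11 + p \left(-7\right)\right) = \left(-8 - 16\right) \left(-135\right) + \left(11 + 1 \left(-7\right)\right) = \left(-8 - 16\right) \left(-135\right) + \left(11 - 7\right) = \left(-24\right) \left(-135\right) + 4 = 3240 + 4 = 3244$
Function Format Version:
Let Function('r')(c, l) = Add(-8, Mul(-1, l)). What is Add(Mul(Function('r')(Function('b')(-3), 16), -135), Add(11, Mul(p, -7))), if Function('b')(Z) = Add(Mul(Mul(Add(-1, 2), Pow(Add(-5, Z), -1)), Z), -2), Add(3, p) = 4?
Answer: 3244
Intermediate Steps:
p = 1 (p = Add(-3, 4) = 1)
Function('b')(Z) = Add(-2, Mul(Z, Pow(Add(-5, Z), -1))) (Function('b')(Z) = Add(Mul(Mul(1, Pow(Add(-5, Z), -1)), Z), -2) = Add(Mul(Pow(Add(-5, Z), -1), Z), -2) = Add(Mul(Z, Pow(Add(-5, Z), -1)), -2) = Add(-2, Mul(Z, Pow(Add(-5, Z), -1))))
Add(Mul(Function('r')(Function('b')(-3), 16), -135), Add(11, Mul(p, -7))) = Add(Mul(Add(-8, Mul(-1, 16)), -135), Add(11, Mul(1, -7))) = Add(Mul(Add(-8, -16), -135), Add(11, -7)) = Add(Mul(-24, -135), 4) = Add(3240, 4) = 3244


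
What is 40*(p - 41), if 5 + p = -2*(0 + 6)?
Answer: -2320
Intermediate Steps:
p = -17 (p = -5 - 2*(0 + 6) = -5 - 2*6 = -5 - 12 = -17)
40*(p - 41) = 40*(-17 - 41) = 40*(-58) = -2320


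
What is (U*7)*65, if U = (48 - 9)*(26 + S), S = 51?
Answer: 1366365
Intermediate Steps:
U = 3003 (U = (48 - 9)*(26 + 51) = 39*77 = 3003)
(U*7)*65 = (3003*7)*65 = 21021*65 = 1366365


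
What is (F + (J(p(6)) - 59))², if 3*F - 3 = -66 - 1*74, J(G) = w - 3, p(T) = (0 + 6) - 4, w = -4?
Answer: 112225/9 ≈ 12469.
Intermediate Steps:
p(T) = 2 (p(T) = 6 - 4 = 2)
J(G) = -7 (J(G) = -4 - 3 = -7)
F = -137/3 (F = 1 + (-66 - 1*74)/3 = 1 + (-66 - 74)/3 = 1 + (⅓)*(-140) = 1 - 140/3 = -137/3 ≈ -45.667)
(F + (J(p(6)) - 59))² = (-137/3 + (-7 - 59))² = (-137/3 - 66)² = (-335/3)² = 112225/9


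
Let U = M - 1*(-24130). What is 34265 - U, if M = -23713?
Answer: 33848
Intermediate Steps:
U = 417 (U = -23713 - 1*(-24130) = -23713 + 24130 = 417)
34265 - U = 34265 - 1*417 = 34265 - 417 = 33848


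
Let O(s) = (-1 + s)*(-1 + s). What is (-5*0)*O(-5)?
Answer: 0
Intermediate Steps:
O(s) = (-1 + s)²
(-5*0)*O(-5) = (-5*0)*(-1 - 5)² = 0*(-6)² = 0*36 = 0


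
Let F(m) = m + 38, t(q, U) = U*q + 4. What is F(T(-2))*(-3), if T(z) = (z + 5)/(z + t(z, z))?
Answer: -231/2 ≈ -115.50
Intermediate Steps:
t(q, U) = 4 + U*q
T(z) = (5 + z)/(4 + z + z²) (T(z) = (z + 5)/(z + (4 + z*z)) = (5 + z)/(z + (4 + z²)) = (5 + z)/(4 + z + z²))
F(m) = 38 + m
F(T(-2))*(-3) = (38 + (5 - 2)/(4 - 2 + (-2)²))*(-3) = (38 + 3/(4 - 2 + 4))*(-3) = (38 + 3/6)*(-3) = (38 + (⅙)*3)*(-3) = (38 + ½)*(-3) = (77/2)*(-3) = -231/2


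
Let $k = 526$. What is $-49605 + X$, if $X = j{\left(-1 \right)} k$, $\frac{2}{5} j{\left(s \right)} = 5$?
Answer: $-43030$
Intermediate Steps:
$j{\left(s \right)} = \frac{25}{2}$ ($j{\left(s \right)} = \frac{5}{2} \cdot 5 = \frac{25}{2}$)
$X = 6575$ ($X = \frac{25}{2} \cdot 526 = 6575$)
$-49605 + X = -49605 + 6575 = -43030$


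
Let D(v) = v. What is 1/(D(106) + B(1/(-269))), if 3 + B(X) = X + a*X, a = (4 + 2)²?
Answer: 269/27670 ≈ 0.0097217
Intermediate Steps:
a = 36 (a = 6² = 36)
B(X) = -3 + 37*X (B(X) = -3 + (X + 36*X) = -3 + 37*X)
1/(D(106) + B(1/(-269))) = 1/(106 + (-3 + 37/(-269))) = 1/(106 + (-3 + 37*(-1/269))) = 1/(106 + (-3 - 37/269)) = 1/(106 - 844/269) = 1/(27670/269) = 269/27670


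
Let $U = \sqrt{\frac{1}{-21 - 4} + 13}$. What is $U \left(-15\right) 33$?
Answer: $-1782$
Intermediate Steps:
$U = \frac{18}{5}$ ($U = \sqrt{\frac{1}{-25} + 13} = \sqrt{- \frac{1}{25} + 13} = \sqrt{\frac{324}{25}} = \frac{18}{5} \approx 3.6$)
$U \left(-15\right) 33 = \frac{18}{5} \left(-15\right) 33 = \left(-54\right) 33 = -1782$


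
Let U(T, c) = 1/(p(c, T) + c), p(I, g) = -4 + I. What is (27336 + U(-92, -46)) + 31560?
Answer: 5654015/96 ≈ 58896.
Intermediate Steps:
U(T, c) = 1/(-4 + 2*c) (U(T, c) = 1/((-4 + c) + c) = 1/(-4 + 2*c))
(27336 + U(-92, -46)) + 31560 = (27336 + 1/(2*(-2 - 46))) + 31560 = (27336 + (½)/(-48)) + 31560 = (27336 + (½)*(-1/48)) + 31560 = (27336 - 1/96) + 31560 = 2624255/96 + 31560 = 5654015/96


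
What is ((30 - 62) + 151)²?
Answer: 14161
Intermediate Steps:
((30 - 62) + 151)² = (-32 + 151)² = 119² = 14161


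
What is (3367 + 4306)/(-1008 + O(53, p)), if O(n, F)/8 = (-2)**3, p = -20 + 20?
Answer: -7673/1072 ≈ -7.1576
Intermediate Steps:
p = 0
O(n, F) = -64 (O(n, F) = 8*(-2)**3 = 8*(-8) = -64)
(3367 + 4306)/(-1008 + O(53, p)) = (3367 + 4306)/(-1008 - 64) = 7673/(-1072) = 7673*(-1/1072) = -7673/1072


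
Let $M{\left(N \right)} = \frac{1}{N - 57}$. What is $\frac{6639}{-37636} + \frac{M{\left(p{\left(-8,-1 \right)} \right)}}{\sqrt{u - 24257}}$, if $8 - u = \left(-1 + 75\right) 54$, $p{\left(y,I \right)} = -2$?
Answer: $- \frac{6639}{37636} + \frac{i \sqrt{28245}}{1666455} \approx -0.1764 + 0.00010085 i$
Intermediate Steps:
$u = -3988$ ($u = 8 - \left(-1 + 75\right) 54 = 8 - 74 \cdot 54 = 8 - 3996 = -3988$)
$M{\left(N \right)} = \frac{1}{-57 + N}$
$\frac{6639}{-37636} + \frac{M{\left(p{\left(-8,-1 \right)} \right)}}{\sqrt{u - 24257}} = \frac{6639}{-37636} + \frac{1}{\left(-57 - 2\right) \sqrt{-3988 - 24257}} = 6639 \left(- \frac{1}{37636}\right) + \frac{1}{\left(-59\right) \sqrt{-28245}} = - \frac{6639}{37636} - \frac{1}{59 i \sqrt{28245}} = - \frac{6639}{37636} - \frac{\left(- \frac{1}{28245}\right) i \sqrt{28245}}{59} = - \frac{6639}{37636} + \frac{i \sqrt{28245}}{1666455}$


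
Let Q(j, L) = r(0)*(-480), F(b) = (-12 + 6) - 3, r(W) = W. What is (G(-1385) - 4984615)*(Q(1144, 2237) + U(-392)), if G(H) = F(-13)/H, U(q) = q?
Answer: 2706247172272/1385 ≈ 1.9540e+9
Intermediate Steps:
F(b) = -9 (F(b) = -6 - 3 = -9)
G(H) = -9/H
Q(j, L) = 0 (Q(j, L) = 0*(-480) = 0)
(G(-1385) - 4984615)*(Q(1144, 2237) + U(-392)) = (-9/(-1385) - 4984615)*(0 - 392) = (-9*(-1/1385) - 4984615)*(-392) = (9/1385 - 4984615)*(-392) = -6903691766/1385*(-392) = 2706247172272/1385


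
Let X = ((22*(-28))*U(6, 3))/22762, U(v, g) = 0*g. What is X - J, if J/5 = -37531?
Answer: 187655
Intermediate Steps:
J = -187655 (J = 5*(-37531) = -187655)
U(v, g) = 0
X = 0 (X = ((22*(-28))*0)/22762 = -616*0*(1/22762) = 0*(1/22762) = 0)
X - J = 0 - 1*(-187655) = 0 + 187655 = 187655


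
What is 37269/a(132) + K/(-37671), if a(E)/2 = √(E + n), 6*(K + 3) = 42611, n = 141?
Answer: -42593/226026 + 12423*√273/182 ≈ 1127.6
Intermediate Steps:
K = 42593/6 (K = -3 + (⅙)*42611 = -3 + 42611/6 = 42593/6 ≈ 7098.8)
a(E) = 2*√(141 + E) (a(E) = 2*√(E + 141) = 2*√(141 + E))
37269/a(132) + K/(-37671) = 37269/((2*√(141 + 132))) + (42593/6)/(-37671) = 37269/((2*√273)) + (42593/6)*(-1/37671) = 37269*(√273/546) - 42593/226026 = 12423*√273/182 - 42593/226026 = -42593/226026 + 12423*√273/182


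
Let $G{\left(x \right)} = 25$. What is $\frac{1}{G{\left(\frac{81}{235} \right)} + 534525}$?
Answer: $\frac{1}{534550} \approx 1.8707 \cdot 10^{-6}$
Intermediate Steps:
$\frac{1}{G{\left(\frac{81}{235} \right)} + 534525} = \frac{1}{25 + 534525} = \frac{1}{534550}$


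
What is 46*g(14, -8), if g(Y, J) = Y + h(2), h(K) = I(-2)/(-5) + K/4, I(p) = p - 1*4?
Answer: 3611/5 ≈ 722.20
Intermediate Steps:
I(p) = -4 + p (I(p) = p - 4 = -4 + p)
h(K) = 6/5 + K/4 (h(K) = (-4 - 2)/(-5) + K/4 = -6*(-⅕) + K*(¼) = 6/5 + K/4)
g(Y, J) = 17/10 + Y (g(Y, J) = Y + (6/5 + (¼)*2) = Y + (6/5 + ½) = Y + 17/10 = 17/10 + Y)
46*g(14, -8) = 46*(17/10 + 14) = 46*(157/10) = 3611/5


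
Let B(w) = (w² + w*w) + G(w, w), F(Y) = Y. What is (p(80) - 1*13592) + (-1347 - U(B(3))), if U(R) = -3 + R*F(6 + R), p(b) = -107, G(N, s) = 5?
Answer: -15710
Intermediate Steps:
B(w) = 5 + 2*w² (B(w) = (w² + w*w) + 5 = (w² + w²) + 5 = 2*w² + 5 = 5 + 2*w²)
U(R) = -3 + R*(6 + R)
(p(80) - 1*13592) + (-1347 - U(B(3))) = (-107 - 1*13592) + (-1347 - (-3 + (5 + 2*3²)*(6 + (5 + 2*3²)))) = (-107 - 13592) + (-1347 - (-3 + (5 + 2*9)*(6 + (5 + 2*9)))) = -13699 + (-1347 - (-3 + (5 + 18)*(6 + (5 + 18)))) = -13699 + (-1347 - (-3 + 23*(6 + 23))) = -13699 + (-1347 - (-3 + 23*29)) = -13699 + (-1347 - (-3 + 667)) = -13699 + (-1347 - 1*664) = -13699 + (-1347 - 664) = -13699 - 2011 = -15710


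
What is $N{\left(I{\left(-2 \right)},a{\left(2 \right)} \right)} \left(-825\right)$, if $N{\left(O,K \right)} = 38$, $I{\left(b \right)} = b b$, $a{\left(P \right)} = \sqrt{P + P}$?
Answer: $-31350$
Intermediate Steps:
$a{\left(P \right)} = \sqrt{2} \sqrt{P}$ ($a{\left(P \right)} = \sqrt{2 P} = \sqrt{2} \sqrt{P}$)
$I{\left(b \right)} = b^{2}$
$N{\left(I{\left(-2 \right)},a{\left(2 \right)} \right)} \left(-825\right) = 38 \left(-825\right) = -31350$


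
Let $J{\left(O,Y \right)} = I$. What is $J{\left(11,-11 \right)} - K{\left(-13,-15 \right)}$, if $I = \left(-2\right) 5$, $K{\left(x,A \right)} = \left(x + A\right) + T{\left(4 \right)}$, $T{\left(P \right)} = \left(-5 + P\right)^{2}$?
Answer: $17$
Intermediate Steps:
$K{\left(x,A \right)} = 1 + A + x$ ($K{\left(x,A \right)} = \left(x + A\right) + \left(-5 + 4\right)^{2} = \left(A + x\right) + \left(-1\right)^{2} = \left(A + x\right) + 1 = 1 + A + x$)
$I = -10$
$J{\left(O,Y \right)} = -10$
$J{\left(11,-11 \right)} - K{\left(-13,-15 \right)} = -10 - \left(1 - 15 - 13\right) = -10 - -27 = -10 + 27 = 17$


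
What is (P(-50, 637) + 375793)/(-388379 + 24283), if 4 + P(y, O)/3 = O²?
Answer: -24892/5689 ≈ -4.3755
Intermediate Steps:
P(y, O) = -12 + 3*O²
(P(-50, 637) + 375793)/(-388379 + 24283) = ((-12 + 3*637²) + 375793)/(-388379 + 24283) = ((-12 + 3*405769) + 375793)/(-364096) = ((-12 + 1217307) + 375793)*(-1/364096) = (1217295 + 375793)*(-1/364096) = 1593088*(-1/364096) = -24892/5689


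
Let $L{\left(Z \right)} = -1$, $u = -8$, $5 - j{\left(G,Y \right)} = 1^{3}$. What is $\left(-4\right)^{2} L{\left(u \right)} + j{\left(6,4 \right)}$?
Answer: $-12$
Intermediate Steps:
$j{\left(G,Y \right)} = 4$ ($j{\left(G,Y \right)} = 5 - 1^{3} = 5 - 1 = 4$)
$\left(-4\right)^{2} L{\left(u \right)} + j{\left(6,4 \right)} = \left(-4\right)^{2} \left(-1\right) + 4 = 16 \left(-1\right) + 4 = -16 + 4 = -12$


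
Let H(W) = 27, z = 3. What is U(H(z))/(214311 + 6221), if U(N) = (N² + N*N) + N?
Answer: 1485/220532 ≈ 0.0067337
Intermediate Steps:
U(N) = N + 2*N² (U(N) = (N² + N²) + N = 2*N² + N = N + 2*N²)
U(H(z))/(214311 + 6221) = (27*(1 + 2*27))/(214311 + 6221) = (27*(1 + 54))/220532 = (27*55)*(1/220532) = 1485*(1/220532) = 1485/220532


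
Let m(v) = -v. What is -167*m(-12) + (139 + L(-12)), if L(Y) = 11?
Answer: -1854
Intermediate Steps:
-167*m(-12) + (139 + L(-12)) = -(-167)*(-12) + (139 + 11) = -167*12 + 150 = -2004 + 150 = -1854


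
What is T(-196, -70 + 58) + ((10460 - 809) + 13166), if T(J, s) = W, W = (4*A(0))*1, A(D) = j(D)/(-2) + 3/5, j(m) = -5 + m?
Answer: 114147/5 ≈ 22829.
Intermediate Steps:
A(D) = 31/10 - D/2 (A(D) = (-5 + D)/(-2) + 3/5 = (-5 + D)*(-½) + 3*(⅕) = (5/2 - D/2) + ⅗ = 31/10 - D/2)
W = 62/5 (W = (4*(31/10 - ½*0))*1 = (4*(31/10 + 0))*1 = (4*(31/10))*1 = (62/5)*1 = 62/5 ≈ 12.400)
T(J, s) = 62/5
T(-196, -70 + 58) + ((10460 - 809) + 13166) = 62/5 + ((10460 - 809) + 13166) = 62/5 + (9651 + 13166) = 62/5 + 22817 = 114147/5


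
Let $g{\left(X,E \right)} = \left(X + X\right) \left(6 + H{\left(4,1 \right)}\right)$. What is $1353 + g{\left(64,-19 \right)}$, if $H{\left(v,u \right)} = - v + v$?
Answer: $2121$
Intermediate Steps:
$H{\left(v,u \right)} = 0$
$g{\left(X,E \right)} = 12 X$ ($g{\left(X,E \right)} = \left(X + X\right) \left(6 + 0\right) = 2 X 6 = 12 X$)
$1353 + g{\left(64,-19 \right)} = 1353 + 12 \cdot 64 = 1353 + 768 = 2121$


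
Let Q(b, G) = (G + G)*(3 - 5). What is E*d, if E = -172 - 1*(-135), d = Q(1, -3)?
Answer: -444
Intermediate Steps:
Q(b, G) = -4*G (Q(b, G) = (2*G)*(-2) = -4*G)
d = 12 (d = -4*(-3) = 12)
E = -37 (E = -172 + 135 = -37)
E*d = -37*12 = -444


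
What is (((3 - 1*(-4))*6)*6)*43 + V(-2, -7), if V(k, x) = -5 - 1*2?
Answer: 10829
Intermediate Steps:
V(k, x) = -7 (V(k, x) = -5 - 2 = -7)
(((3 - 1*(-4))*6)*6)*43 + V(-2, -7) = (((3 - 1*(-4))*6)*6)*43 - 7 = (((3 + 4)*6)*6)*43 - 7 = ((7*6)*6)*43 - 7 = (42*6)*43 - 7 = 252*43 - 7 = 10836 - 7 = 10829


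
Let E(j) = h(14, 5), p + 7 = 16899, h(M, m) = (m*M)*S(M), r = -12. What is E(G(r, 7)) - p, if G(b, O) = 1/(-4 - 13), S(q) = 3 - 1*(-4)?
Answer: -16402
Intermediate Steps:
S(q) = 7 (S(q) = 3 + 4 = 7)
h(M, m) = 7*M*m (h(M, m) = (m*M)*7 = (M*m)*7 = 7*M*m)
G(b, O) = -1/17 (G(b, O) = 1/(-17) = -1/17)
p = 16892 (p = -7 + 16899 = 16892)
E(j) = 490 (E(j) = 7*14*5 = 490)
E(G(r, 7)) - p = 490 - 1*16892 = 490 - 16892 = -16402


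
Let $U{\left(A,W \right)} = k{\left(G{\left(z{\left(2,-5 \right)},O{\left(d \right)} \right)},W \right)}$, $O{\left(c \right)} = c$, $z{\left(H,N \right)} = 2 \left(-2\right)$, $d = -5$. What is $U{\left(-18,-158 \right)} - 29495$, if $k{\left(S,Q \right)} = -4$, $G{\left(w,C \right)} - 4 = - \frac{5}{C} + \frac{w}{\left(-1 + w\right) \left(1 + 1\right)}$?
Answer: $-29499$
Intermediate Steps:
$z{\left(H,N \right)} = -4$
$G{\left(w,C \right)} = 4 - \frac{5}{C} + \frac{w}{-2 + 2 w}$ ($G{\left(w,C \right)} = 4 + \left(- \frac{5}{C} + \frac{w}{\left(-1 + w\right) \left(1 + 1\right)}\right) = 4 + \left(- \frac{5}{C} + \frac{w}{\left(-1 + w\right) 2}\right) = 4 + \left(- \frac{5}{C} + \frac{w}{-2 + 2 w}\right) = 4 - \frac{5}{C} + \frac{w}{-2 + 2 w}$)
$U{\left(A,W \right)} = -4$
$U{\left(-18,-158 \right)} - 29495 = -4 - 29495 = -29499$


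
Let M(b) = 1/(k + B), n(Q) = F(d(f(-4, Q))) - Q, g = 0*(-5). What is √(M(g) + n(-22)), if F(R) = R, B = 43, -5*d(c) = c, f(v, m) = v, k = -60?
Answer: √164305/85 ≈ 4.7688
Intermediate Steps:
d(c) = -c/5
g = 0
n(Q) = ⅘ - Q (n(Q) = -⅕*(-4) - Q = ⅘ - Q)
M(b) = -1/17 (M(b) = 1/(-60 + 43) = 1/(-17) = -1/17)
√(M(g) + n(-22)) = √(-1/17 + (⅘ - 1*(-22))) = √(-1/17 + (⅘ + 22)) = √(-1/17 + 114/5) = √(1933/85) = √164305/85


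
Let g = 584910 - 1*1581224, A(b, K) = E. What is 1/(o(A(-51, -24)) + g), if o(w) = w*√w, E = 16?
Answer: -1/996250 ≈ -1.0038e-6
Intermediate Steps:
A(b, K) = 16
g = -996314 (g = 584910 - 1581224 = -996314)
o(w) = w^(3/2)
1/(o(A(-51, -24)) + g) = 1/(16^(3/2) - 996314) = 1/(64 - 996314) = 1/(-996250) = -1/996250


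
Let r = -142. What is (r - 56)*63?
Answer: -12474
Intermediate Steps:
(r - 56)*63 = (-142 - 56)*63 = -198*63 = -12474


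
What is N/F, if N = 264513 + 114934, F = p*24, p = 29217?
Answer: 379447/701208 ≈ 0.54113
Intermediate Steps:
F = 701208 (F = 29217*24 = 701208)
N = 379447
N/F = 379447/701208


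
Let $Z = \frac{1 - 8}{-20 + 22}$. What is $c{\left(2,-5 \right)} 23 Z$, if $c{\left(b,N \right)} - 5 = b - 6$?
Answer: $- \frac{161}{2} \approx -80.5$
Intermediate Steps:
$Z = - \frac{7}{2} \approx -3.5$
$c{\left(b,N \right)} = -1 + b$ ($c{\left(b,N \right)} = 5 + \left(b - 6\right) = 5 + \left(-6 + b\right) = -1 + b$)
$c{\left(2,-5 \right)} 23 Z = \left(-1 + 2\right) 23 \left(- \frac{7}{2}\right) = 1 \cdot 23 \left(- \frac{7}{2}\right) = 23 \left(- \frac{7}{2}\right) = - \frac{161}{2}$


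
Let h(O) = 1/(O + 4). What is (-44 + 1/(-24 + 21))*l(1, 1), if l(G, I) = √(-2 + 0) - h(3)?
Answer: 19/3 - 133*I*√2/3 ≈ 6.3333 - 62.697*I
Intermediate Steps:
h(O) = 1/(4 + O)
l(G, I) = -⅐ + I*√2 (l(G, I) = √(-2 + 0) - 1/(4 + 3) = √(-2) - 1/7 = I*√2 - 1*⅐ = I*√2 - ⅐ = -⅐ + I*√2)
(-44 + 1/(-24 + 21))*l(1, 1) = (-44 + 1/(-24 + 21))*(-⅐ + I*√2) = (-44 + 1/(-3))*(-⅐ + I*√2) = (-44 - ⅓)*(-⅐ + I*√2) = -133*(-⅐ + I*√2)/3 = 19/3 - 133*I*√2/3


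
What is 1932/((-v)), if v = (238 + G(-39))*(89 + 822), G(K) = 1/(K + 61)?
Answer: -42504/4770907 ≈ -0.0089090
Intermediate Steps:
G(K) = 1/(61 + K)
v = 4770907/22 (v = (238 + 1/(61 - 39))*(89 + 822) = (238 + 1/22)*911 = (5237/22)*911 = 4770907/22 ≈ 2.1686e+5)
1932/((-v)) = 1932/((-1*4770907/22)) = 1932/(-4770907/22) = 1932*(-22/4770907) = -42504/4770907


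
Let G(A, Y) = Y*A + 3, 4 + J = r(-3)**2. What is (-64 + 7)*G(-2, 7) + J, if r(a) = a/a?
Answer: 624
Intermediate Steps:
r(a) = 1
J = -3 (J = -4 + 1**2 = -4 + 1 = -3)
G(A, Y) = 3 + A*Y (G(A, Y) = A*Y + 3 = 3 + A*Y)
(-64 + 7)*G(-2, 7) + J = (-64 + 7)*(3 - 2*7) - 3 = -57*(3 - 14) - 3 = -57*(-11) - 3 = 627 - 3 = 624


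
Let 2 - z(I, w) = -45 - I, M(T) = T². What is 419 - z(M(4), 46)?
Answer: 356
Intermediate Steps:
z(I, w) = 47 + I (z(I, w) = 2 - (-45 - I) = 2 + (45 + I) = 47 + I)
419 - z(M(4), 46) = 419 - (47 + 4²) = 419 - (47 + 16) = 419 - 1*63 = 419 - 63 = 356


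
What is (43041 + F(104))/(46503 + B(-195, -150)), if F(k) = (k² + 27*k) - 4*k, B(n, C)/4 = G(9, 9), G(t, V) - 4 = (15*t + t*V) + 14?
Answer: 56249/47439 ≈ 1.1857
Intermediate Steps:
G(t, V) = 18 + 15*t + V*t (G(t, V) = 4 + ((15*t + t*V) + 14) = 4 + ((15*t + V*t) + 14) = 4 + (14 + 15*t + V*t) = 18 + 15*t + V*t)
B(n, C) = 936 (B(n, C) = 4*(18 + 15*9 + 9*9) = 4*(18 + 135 + 81) = 4*234 = 936)
F(k) = k² + 23*k
(43041 + F(104))/(46503 + B(-195, -150)) = (43041 + 104*(23 + 104))/(46503 + 936) = (43041 + 104*127)/47439 = (43041 + 13208)*(1/47439) = 56249*(1/47439) = 56249/47439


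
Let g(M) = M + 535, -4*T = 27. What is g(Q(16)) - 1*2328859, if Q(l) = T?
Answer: -9313323/4 ≈ -2.3283e+6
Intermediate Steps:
T = -27/4 (T = -¼*27 = -27/4 ≈ -6.7500)
Q(l) = -27/4
g(M) = 535 + M
g(Q(16)) - 1*2328859 = (535 - 27/4) - 1*2328859 = 2113/4 - 2328859 = -9313323/4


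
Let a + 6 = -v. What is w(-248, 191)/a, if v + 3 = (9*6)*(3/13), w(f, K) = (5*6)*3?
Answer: -390/67 ≈ -5.8209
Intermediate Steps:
w(f, K) = 90 (w(f, K) = 30*3 = 90)
v = 123/13 (v = -3 + (9*6)*(3/13) = -3 + 54*(3*(1/13)) = -3 + 54*(3/13) = -3 + 162/13 = 123/13 ≈ 9.4615)
a = -201/13 (a = -6 - 1*123/13 = -6 - 123/13 = -201/13 ≈ -15.462)
w(-248, 191)/a = 90/(-201/13) = 90*(-13/201) = -390/67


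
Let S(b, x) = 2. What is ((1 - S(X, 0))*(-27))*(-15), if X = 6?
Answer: -405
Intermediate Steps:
((1 - S(X, 0))*(-27))*(-15) = ((1 - 1*2)*(-27))*(-15) = ((1 - 2)*(-27))*(-15) = -1*(-27)*(-15) = 27*(-15) = -405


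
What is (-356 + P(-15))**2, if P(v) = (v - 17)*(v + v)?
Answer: 364816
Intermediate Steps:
P(v) = 2*v*(-17 + v) (P(v) = (-17 + v)*(2*v) = 2*v*(-17 + v))
(-356 + P(-15))**2 = (-356 + 2*(-15)*(-17 - 15))**2 = (-356 + 2*(-15)*(-32))**2 = (-356 + 960)**2 = 604**2 = 364816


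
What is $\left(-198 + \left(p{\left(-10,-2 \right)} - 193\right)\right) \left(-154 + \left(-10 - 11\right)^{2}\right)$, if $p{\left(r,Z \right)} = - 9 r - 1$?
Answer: $-86674$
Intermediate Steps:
$p{\left(r,Z \right)} = -1 - 9 r$
$\left(-198 + \left(p{\left(-10,-2 \right)} - 193\right)\right) \left(-154 + \left(-10 - 11\right)^{2}\right) = \left(-198 - 104\right) \left(-154 + \left(-10 - 11\right)^{2}\right) = \left(-198 + \left(\left(-1 + 90\right) - 193\right)\right) \left(-154 + \left(-21\right)^{2}\right) = \left(-198 + \left(89 - 193\right)\right) \left(-154 + 441\right) = \left(-198 - 104\right) 287 = \left(-302\right) 287 = -86674$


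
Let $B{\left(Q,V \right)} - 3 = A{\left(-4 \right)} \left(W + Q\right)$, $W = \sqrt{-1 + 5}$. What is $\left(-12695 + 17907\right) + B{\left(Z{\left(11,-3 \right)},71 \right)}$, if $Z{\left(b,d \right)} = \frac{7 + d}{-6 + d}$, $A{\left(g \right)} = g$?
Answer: $\frac{46879}{9} \approx 5208.8$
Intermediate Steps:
$W = 2$ ($W = \sqrt{4} = 2$)
$Z{\left(b,d \right)} = \frac{7 + d}{-6 + d}$
$B{\left(Q,V \right)} = -5 - 4 Q$ ($B{\left(Q,V \right)} = 3 - 4 \left(2 + Q\right) = 3 - \left(8 + 4 Q\right) = -5 - 4 Q$)
$\left(-12695 + 17907\right) + B{\left(Z{\left(11,-3 \right)},71 \right)} = \left(-12695 + 17907\right) - \left(5 + 4 \frac{7 - 3}{-6 - 3}\right) = 5212 - \left(5 + 4 \frac{1}{-9} \cdot 4\right) = 5212 - \left(5 + 4 \left(\left(- \frac{1}{9}\right) 4\right)\right) = 5212 - \frac{29}{9} = \frac{46879}{9}$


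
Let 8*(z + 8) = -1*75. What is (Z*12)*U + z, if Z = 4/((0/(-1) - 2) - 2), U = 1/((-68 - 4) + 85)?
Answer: -1903/104 ≈ -18.298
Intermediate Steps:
z = -139/8 (z = -8 + (-1*75)/8 = -8 + (⅛)*(-75) = -8 - 75/8 = -139/8 ≈ -17.375)
U = 1/13 (U = 1/(-72 + 85) = 1/13 ≈ 0.076923)
Z = -1 (Z = 4/((0*(-1) - 2) - 2) = 4/((0 - 2) - 2) = 4/(-2 - 2) = 4/(-4) = 4*(-¼) = -1)
(Z*12)*U + z = -1*12*(1/13) - 139/8 = -12*1/13 - 139/8 = -12/13 - 139/8 = -1903/104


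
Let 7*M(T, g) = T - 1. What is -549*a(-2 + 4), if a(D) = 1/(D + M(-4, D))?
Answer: -427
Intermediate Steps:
M(T, g) = -1/7 + T/7 (M(T, g) = (T - 1)/7 = (-1 + T)/7 = -1/7 + T/7)
a(D) = 1/(-5/7 + D) (a(D) = 1/(D + (-1/7 + (1/7)*(-4))) = 1/(D + (-1/7 - 4/7)) = 1/(D - 5/7) = 1/(-5/7 + D))
-549*a(-2 + 4) = -3843/(-5 + 7*(-2 + 4)) = -3843/(-5 + 7*2) = -3843/(-5 + 14) = -3843/9 = -549*7/9 = -427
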